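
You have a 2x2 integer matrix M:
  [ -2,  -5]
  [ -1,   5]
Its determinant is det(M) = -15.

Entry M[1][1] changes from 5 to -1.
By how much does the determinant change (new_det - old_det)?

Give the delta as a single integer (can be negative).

Answer: 12

Derivation:
Cofactor C_11 = -2
Entry delta = -1 - 5 = -6
Det delta = entry_delta * cofactor = -6 * -2 = 12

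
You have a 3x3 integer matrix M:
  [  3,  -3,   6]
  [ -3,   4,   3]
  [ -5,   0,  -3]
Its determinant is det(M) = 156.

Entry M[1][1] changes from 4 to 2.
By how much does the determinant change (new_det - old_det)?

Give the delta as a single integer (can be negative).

Cofactor C_11 = 21
Entry delta = 2 - 4 = -2
Det delta = entry_delta * cofactor = -2 * 21 = -42

Answer: -42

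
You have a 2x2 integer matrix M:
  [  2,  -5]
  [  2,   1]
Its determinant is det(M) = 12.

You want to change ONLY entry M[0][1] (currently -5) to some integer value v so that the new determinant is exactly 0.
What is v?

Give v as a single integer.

Answer: 1

Derivation:
det is linear in entry M[0][1]: det = old_det + (v - -5) * C_01
Cofactor C_01 = -2
Want det = 0: 12 + (v - -5) * -2 = 0
  (v - -5) = -12 / -2 = 6
  v = -5 + (6) = 1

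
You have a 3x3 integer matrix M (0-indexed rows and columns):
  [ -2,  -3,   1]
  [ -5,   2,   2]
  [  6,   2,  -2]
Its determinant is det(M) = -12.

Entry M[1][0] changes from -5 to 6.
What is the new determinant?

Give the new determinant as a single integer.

Answer: -56

Derivation:
det is linear in row 1: changing M[1][0] by delta changes det by delta * cofactor(1,0).
Cofactor C_10 = (-1)^(1+0) * minor(1,0) = -4
Entry delta = 6 - -5 = 11
Det delta = 11 * -4 = -44
New det = -12 + -44 = -56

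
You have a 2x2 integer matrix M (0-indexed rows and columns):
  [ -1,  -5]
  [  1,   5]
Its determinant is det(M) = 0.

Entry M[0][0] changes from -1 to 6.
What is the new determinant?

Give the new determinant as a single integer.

det is linear in row 0: changing M[0][0] by delta changes det by delta * cofactor(0,0).
Cofactor C_00 = (-1)^(0+0) * minor(0,0) = 5
Entry delta = 6 - -1 = 7
Det delta = 7 * 5 = 35
New det = 0 + 35 = 35

Answer: 35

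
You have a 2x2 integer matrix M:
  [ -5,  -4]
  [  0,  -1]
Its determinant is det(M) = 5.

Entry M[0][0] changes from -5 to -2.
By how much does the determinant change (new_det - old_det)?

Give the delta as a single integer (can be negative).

Answer: -3

Derivation:
Cofactor C_00 = -1
Entry delta = -2 - -5 = 3
Det delta = entry_delta * cofactor = 3 * -1 = -3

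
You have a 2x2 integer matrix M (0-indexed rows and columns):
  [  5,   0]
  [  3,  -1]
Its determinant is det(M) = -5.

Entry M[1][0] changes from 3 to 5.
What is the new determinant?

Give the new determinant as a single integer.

det is linear in row 1: changing M[1][0] by delta changes det by delta * cofactor(1,0).
Cofactor C_10 = (-1)^(1+0) * minor(1,0) = 0
Entry delta = 5 - 3 = 2
Det delta = 2 * 0 = 0
New det = -5 + 0 = -5

Answer: -5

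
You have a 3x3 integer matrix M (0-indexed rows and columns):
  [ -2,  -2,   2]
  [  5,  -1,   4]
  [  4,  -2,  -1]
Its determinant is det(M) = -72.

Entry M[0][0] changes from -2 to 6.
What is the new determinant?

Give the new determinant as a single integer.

Answer: 0

Derivation:
det is linear in row 0: changing M[0][0] by delta changes det by delta * cofactor(0,0).
Cofactor C_00 = (-1)^(0+0) * minor(0,0) = 9
Entry delta = 6 - -2 = 8
Det delta = 8 * 9 = 72
New det = -72 + 72 = 0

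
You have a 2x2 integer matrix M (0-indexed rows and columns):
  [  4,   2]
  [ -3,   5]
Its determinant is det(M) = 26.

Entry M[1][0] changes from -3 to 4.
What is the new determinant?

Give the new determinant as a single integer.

Answer: 12

Derivation:
det is linear in row 1: changing M[1][0] by delta changes det by delta * cofactor(1,0).
Cofactor C_10 = (-1)^(1+0) * minor(1,0) = -2
Entry delta = 4 - -3 = 7
Det delta = 7 * -2 = -14
New det = 26 + -14 = 12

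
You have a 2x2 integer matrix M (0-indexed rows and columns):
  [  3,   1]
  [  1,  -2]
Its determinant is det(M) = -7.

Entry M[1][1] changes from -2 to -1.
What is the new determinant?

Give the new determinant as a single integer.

det is linear in row 1: changing M[1][1] by delta changes det by delta * cofactor(1,1).
Cofactor C_11 = (-1)^(1+1) * minor(1,1) = 3
Entry delta = -1 - -2 = 1
Det delta = 1 * 3 = 3
New det = -7 + 3 = -4

Answer: -4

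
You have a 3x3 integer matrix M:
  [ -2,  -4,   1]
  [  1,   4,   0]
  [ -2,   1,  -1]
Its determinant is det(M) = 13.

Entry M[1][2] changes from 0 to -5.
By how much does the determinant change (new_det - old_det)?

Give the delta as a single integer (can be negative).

Cofactor C_12 = 10
Entry delta = -5 - 0 = -5
Det delta = entry_delta * cofactor = -5 * 10 = -50

Answer: -50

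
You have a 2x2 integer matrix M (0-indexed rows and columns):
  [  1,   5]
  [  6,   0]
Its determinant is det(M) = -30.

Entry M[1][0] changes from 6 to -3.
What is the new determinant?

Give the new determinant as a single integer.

Answer: 15

Derivation:
det is linear in row 1: changing M[1][0] by delta changes det by delta * cofactor(1,0).
Cofactor C_10 = (-1)^(1+0) * minor(1,0) = -5
Entry delta = -3 - 6 = -9
Det delta = -9 * -5 = 45
New det = -30 + 45 = 15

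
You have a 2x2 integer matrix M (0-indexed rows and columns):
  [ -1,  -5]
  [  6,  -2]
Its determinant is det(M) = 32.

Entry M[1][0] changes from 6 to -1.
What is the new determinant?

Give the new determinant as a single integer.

det is linear in row 1: changing M[1][0] by delta changes det by delta * cofactor(1,0).
Cofactor C_10 = (-1)^(1+0) * minor(1,0) = 5
Entry delta = -1 - 6 = -7
Det delta = -7 * 5 = -35
New det = 32 + -35 = -3

Answer: -3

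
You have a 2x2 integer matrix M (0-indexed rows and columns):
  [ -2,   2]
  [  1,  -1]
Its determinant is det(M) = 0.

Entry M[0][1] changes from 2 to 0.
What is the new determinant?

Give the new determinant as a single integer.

det is linear in row 0: changing M[0][1] by delta changes det by delta * cofactor(0,1).
Cofactor C_01 = (-1)^(0+1) * minor(0,1) = -1
Entry delta = 0 - 2 = -2
Det delta = -2 * -1 = 2
New det = 0 + 2 = 2

Answer: 2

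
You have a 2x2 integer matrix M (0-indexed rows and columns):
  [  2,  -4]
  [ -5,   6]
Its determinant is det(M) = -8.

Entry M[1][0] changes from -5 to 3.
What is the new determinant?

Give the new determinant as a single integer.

det is linear in row 1: changing M[1][0] by delta changes det by delta * cofactor(1,0).
Cofactor C_10 = (-1)^(1+0) * minor(1,0) = 4
Entry delta = 3 - -5 = 8
Det delta = 8 * 4 = 32
New det = -8 + 32 = 24

Answer: 24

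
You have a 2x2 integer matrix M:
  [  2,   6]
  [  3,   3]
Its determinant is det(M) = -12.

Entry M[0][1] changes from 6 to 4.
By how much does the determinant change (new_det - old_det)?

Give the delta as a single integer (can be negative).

Answer: 6

Derivation:
Cofactor C_01 = -3
Entry delta = 4 - 6 = -2
Det delta = entry_delta * cofactor = -2 * -3 = 6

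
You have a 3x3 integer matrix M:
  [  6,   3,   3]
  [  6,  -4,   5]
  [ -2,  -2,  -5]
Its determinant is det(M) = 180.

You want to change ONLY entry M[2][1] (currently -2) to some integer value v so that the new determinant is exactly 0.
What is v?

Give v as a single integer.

det is linear in entry M[2][1]: det = old_det + (v - -2) * C_21
Cofactor C_21 = -12
Want det = 0: 180 + (v - -2) * -12 = 0
  (v - -2) = -180 / -12 = 15
  v = -2 + (15) = 13

Answer: 13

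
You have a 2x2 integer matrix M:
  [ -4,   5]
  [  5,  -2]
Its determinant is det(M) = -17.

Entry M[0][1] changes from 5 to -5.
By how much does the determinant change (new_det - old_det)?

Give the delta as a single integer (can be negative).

Answer: 50

Derivation:
Cofactor C_01 = -5
Entry delta = -5 - 5 = -10
Det delta = entry_delta * cofactor = -10 * -5 = 50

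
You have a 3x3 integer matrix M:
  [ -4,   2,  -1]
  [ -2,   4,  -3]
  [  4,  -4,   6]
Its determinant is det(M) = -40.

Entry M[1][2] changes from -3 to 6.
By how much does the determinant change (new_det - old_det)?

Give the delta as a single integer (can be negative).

Answer: -72

Derivation:
Cofactor C_12 = -8
Entry delta = 6 - -3 = 9
Det delta = entry_delta * cofactor = 9 * -8 = -72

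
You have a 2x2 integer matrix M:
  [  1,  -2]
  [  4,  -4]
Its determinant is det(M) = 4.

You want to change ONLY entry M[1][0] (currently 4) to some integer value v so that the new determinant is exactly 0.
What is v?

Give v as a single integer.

Answer: 2

Derivation:
det is linear in entry M[1][0]: det = old_det + (v - 4) * C_10
Cofactor C_10 = 2
Want det = 0: 4 + (v - 4) * 2 = 0
  (v - 4) = -4 / 2 = -2
  v = 4 + (-2) = 2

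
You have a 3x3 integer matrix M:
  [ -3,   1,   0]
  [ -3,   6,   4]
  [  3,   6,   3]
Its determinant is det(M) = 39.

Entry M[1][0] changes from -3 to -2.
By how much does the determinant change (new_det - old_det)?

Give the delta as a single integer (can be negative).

Answer: -3

Derivation:
Cofactor C_10 = -3
Entry delta = -2 - -3 = 1
Det delta = entry_delta * cofactor = 1 * -3 = -3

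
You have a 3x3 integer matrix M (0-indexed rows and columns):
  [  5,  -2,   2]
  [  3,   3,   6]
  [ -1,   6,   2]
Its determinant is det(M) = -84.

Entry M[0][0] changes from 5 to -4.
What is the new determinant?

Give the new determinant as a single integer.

Answer: 186

Derivation:
det is linear in row 0: changing M[0][0] by delta changes det by delta * cofactor(0,0).
Cofactor C_00 = (-1)^(0+0) * minor(0,0) = -30
Entry delta = -4 - 5 = -9
Det delta = -9 * -30 = 270
New det = -84 + 270 = 186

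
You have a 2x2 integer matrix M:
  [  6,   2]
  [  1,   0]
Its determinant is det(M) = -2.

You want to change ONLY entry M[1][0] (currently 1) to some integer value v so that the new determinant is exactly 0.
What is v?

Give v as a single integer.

det is linear in entry M[1][0]: det = old_det + (v - 1) * C_10
Cofactor C_10 = -2
Want det = 0: -2 + (v - 1) * -2 = 0
  (v - 1) = 2 / -2 = -1
  v = 1 + (-1) = 0

Answer: 0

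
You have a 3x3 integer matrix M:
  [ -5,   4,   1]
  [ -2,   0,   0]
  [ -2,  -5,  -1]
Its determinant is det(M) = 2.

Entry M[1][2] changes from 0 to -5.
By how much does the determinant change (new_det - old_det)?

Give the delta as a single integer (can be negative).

Answer: 165

Derivation:
Cofactor C_12 = -33
Entry delta = -5 - 0 = -5
Det delta = entry_delta * cofactor = -5 * -33 = 165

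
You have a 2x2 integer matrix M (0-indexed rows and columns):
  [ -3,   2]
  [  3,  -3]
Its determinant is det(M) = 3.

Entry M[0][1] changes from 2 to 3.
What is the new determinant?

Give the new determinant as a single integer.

det is linear in row 0: changing M[0][1] by delta changes det by delta * cofactor(0,1).
Cofactor C_01 = (-1)^(0+1) * minor(0,1) = -3
Entry delta = 3 - 2 = 1
Det delta = 1 * -3 = -3
New det = 3 + -3 = 0

Answer: 0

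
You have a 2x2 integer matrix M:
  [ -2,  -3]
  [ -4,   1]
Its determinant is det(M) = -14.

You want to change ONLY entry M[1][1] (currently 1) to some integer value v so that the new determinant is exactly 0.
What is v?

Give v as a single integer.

det is linear in entry M[1][1]: det = old_det + (v - 1) * C_11
Cofactor C_11 = -2
Want det = 0: -14 + (v - 1) * -2 = 0
  (v - 1) = 14 / -2 = -7
  v = 1 + (-7) = -6

Answer: -6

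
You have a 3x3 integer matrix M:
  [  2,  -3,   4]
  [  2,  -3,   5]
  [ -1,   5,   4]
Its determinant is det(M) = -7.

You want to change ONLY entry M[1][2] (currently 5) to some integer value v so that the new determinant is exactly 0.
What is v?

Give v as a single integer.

det is linear in entry M[1][2]: det = old_det + (v - 5) * C_12
Cofactor C_12 = -7
Want det = 0: -7 + (v - 5) * -7 = 0
  (v - 5) = 7 / -7 = -1
  v = 5 + (-1) = 4

Answer: 4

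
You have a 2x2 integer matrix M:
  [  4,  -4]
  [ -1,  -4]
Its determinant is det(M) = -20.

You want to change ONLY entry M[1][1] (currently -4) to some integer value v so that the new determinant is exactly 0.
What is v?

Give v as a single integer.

Answer: 1

Derivation:
det is linear in entry M[1][1]: det = old_det + (v - -4) * C_11
Cofactor C_11 = 4
Want det = 0: -20 + (v - -4) * 4 = 0
  (v - -4) = 20 / 4 = 5
  v = -4 + (5) = 1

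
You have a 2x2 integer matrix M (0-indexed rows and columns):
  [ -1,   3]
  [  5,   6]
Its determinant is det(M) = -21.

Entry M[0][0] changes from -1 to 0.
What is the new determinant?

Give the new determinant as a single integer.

det is linear in row 0: changing M[0][0] by delta changes det by delta * cofactor(0,0).
Cofactor C_00 = (-1)^(0+0) * minor(0,0) = 6
Entry delta = 0 - -1 = 1
Det delta = 1 * 6 = 6
New det = -21 + 6 = -15

Answer: -15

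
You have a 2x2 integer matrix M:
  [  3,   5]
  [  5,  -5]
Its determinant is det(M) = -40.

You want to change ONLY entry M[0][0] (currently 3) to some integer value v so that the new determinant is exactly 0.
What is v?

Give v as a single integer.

Answer: -5

Derivation:
det is linear in entry M[0][0]: det = old_det + (v - 3) * C_00
Cofactor C_00 = -5
Want det = 0: -40 + (v - 3) * -5 = 0
  (v - 3) = 40 / -5 = -8
  v = 3 + (-8) = -5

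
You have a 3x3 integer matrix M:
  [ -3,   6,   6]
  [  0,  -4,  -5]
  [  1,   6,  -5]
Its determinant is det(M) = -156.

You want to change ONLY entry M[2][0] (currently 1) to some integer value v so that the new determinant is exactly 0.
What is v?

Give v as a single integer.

Answer: -25

Derivation:
det is linear in entry M[2][0]: det = old_det + (v - 1) * C_20
Cofactor C_20 = -6
Want det = 0: -156 + (v - 1) * -6 = 0
  (v - 1) = 156 / -6 = -26
  v = 1 + (-26) = -25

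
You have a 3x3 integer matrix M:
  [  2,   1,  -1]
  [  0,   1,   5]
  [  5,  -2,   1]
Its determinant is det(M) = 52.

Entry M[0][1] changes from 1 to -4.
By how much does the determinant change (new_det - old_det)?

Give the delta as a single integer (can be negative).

Answer: -125

Derivation:
Cofactor C_01 = 25
Entry delta = -4 - 1 = -5
Det delta = entry_delta * cofactor = -5 * 25 = -125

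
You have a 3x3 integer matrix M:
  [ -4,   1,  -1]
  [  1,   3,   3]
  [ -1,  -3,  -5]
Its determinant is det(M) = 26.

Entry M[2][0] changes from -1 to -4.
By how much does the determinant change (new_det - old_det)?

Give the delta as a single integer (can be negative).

Answer: -18

Derivation:
Cofactor C_20 = 6
Entry delta = -4 - -1 = -3
Det delta = entry_delta * cofactor = -3 * 6 = -18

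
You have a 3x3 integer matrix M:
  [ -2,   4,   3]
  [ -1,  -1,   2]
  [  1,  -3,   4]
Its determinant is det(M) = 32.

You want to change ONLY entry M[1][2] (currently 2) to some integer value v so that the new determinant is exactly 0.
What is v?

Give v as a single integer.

det is linear in entry M[1][2]: det = old_det + (v - 2) * C_12
Cofactor C_12 = -2
Want det = 0: 32 + (v - 2) * -2 = 0
  (v - 2) = -32 / -2 = 16
  v = 2 + (16) = 18

Answer: 18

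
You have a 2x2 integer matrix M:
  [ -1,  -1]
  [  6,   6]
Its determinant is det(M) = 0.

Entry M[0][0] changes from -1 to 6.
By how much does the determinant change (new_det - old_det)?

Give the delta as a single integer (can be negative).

Answer: 42

Derivation:
Cofactor C_00 = 6
Entry delta = 6 - -1 = 7
Det delta = entry_delta * cofactor = 7 * 6 = 42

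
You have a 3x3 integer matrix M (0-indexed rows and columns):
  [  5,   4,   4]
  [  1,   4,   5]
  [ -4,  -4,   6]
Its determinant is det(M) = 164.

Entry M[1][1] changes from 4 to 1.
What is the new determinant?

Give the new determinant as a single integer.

Answer: 26

Derivation:
det is linear in row 1: changing M[1][1] by delta changes det by delta * cofactor(1,1).
Cofactor C_11 = (-1)^(1+1) * minor(1,1) = 46
Entry delta = 1 - 4 = -3
Det delta = -3 * 46 = -138
New det = 164 + -138 = 26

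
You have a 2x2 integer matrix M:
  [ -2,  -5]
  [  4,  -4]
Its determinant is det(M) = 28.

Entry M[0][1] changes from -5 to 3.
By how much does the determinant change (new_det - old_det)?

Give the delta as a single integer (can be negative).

Cofactor C_01 = -4
Entry delta = 3 - -5 = 8
Det delta = entry_delta * cofactor = 8 * -4 = -32

Answer: -32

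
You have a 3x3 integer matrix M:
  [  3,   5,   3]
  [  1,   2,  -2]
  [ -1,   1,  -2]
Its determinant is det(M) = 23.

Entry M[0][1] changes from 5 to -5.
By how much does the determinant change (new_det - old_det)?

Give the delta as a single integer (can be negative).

Cofactor C_01 = 4
Entry delta = -5 - 5 = -10
Det delta = entry_delta * cofactor = -10 * 4 = -40

Answer: -40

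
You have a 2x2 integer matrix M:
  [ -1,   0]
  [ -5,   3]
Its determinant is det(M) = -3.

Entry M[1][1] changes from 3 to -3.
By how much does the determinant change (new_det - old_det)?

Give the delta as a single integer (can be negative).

Answer: 6

Derivation:
Cofactor C_11 = -1
Entry delta = -3 - 3 = -6
Det delta = entry_delta * cofactor = -6 * -1 = 6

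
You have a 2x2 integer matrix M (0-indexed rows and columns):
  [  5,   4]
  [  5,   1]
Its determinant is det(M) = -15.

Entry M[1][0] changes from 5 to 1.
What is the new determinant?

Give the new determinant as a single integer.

det is linear in row 1: changing M[1][0] by delta changes det by delta * cofactor(1,0).
Cofactor C_10 = (-1)^(1+0) * minor(1,0) = -4
Entry delta = 1 - 5 = -4
Det delta = -4 * -4 = 16
New det = -15 + 16 = 1

Answer: 1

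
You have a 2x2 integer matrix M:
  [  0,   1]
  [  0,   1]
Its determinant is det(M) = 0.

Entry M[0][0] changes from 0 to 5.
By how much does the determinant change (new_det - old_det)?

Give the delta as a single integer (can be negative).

Cofactor C_00 = 1
Entry delta = 5 - 0 = 5
Det delta = entry_delta * cofactor = 5 * 1 = 5

Answer: 5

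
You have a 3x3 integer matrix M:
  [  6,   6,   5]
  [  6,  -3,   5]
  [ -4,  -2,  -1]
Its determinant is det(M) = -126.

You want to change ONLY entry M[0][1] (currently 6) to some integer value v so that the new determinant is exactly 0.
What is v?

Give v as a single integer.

Answer: -3

Derivation:
det is linear in entry M[0][1]: det = old_det + (v - 6) * C_01
Cofactor C_01 = -14
Want det = 0: -126 + (v - 6) * -14 = 0
  (v - 6) = 126 / -14 = -9
  v = 6 + (-9) = -3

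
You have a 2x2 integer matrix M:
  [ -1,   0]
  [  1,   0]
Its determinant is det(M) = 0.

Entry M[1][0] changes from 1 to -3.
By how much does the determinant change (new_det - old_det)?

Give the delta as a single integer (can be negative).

Cofactor C_10 = 0
Entry delta = -3 - 1 = -4
Det delta = entry_delta * cofactor = -4 * 0 = 0

Answer: 0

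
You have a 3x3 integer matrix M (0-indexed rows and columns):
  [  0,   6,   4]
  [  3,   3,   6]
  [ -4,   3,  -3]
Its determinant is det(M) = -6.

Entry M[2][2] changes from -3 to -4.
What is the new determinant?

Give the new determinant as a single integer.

Answer: 12

Derivation:
det is linear in row 2: changing M[2][2] by delta changes det by delta * cofactor(2,2).
Cofactor C_22 = (-1)^(2+2) * minor(2,2) = -18
Entry delta = -4 - -3 = -1
Det delta = -1 * -18 = 18
New det = -6 + 18 = 12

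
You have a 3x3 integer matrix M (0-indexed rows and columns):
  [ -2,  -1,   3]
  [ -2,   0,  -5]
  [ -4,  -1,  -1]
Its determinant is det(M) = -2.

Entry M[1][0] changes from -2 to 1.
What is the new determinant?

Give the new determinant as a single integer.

det is linear in row 1: changing M[1][0] by delta changes det by delta * cofactor(1,0).
Cofactor C_10 = (-1)^(1+0) * minor(1,0) = -4
Entry delta = 1 - -2 = 3
Det delta = 3 * -4 = -12
New det = -2 + -12 = -14

Answer: -14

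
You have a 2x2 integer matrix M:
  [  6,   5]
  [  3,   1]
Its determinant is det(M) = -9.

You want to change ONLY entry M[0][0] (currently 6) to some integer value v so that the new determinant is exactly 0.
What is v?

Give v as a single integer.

det is linear in entry M[0][0]: det = old_det + (v - 6) * C_00
Cofactor C_00 = 1
Want det = 0: -9 + (v - 6) * 1 = 0
  (v - 6) = 9 / 1 = 9
  v = 6 + (9) = 15

Answer: 15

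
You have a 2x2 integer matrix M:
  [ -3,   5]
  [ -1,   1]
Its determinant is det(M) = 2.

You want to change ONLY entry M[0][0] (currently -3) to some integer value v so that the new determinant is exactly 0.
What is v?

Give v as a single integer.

det is linear in entry M[0][0]: det = old_det + (v - -3) * C_00
Cofactor C_00 = 1
Want det = 0: 2 + (v - -3) * 1 = 0
  (v - -3) = -2 / 1 = -2
  v = -3 + (-2) = -5

Answer: -5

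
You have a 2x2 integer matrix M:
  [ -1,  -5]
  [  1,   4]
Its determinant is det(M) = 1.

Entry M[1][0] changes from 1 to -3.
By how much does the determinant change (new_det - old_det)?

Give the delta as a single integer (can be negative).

Cofactor C_10 = 5
Entry delta = -3 - 1 = -4
Det delta = entry_delta * cofactor = -4 * 5 = -20

Answer: -20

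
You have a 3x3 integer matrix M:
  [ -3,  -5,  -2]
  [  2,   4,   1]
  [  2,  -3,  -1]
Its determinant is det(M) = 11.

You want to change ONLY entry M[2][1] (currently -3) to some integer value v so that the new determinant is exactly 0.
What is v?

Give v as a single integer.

det is linear in entry M[2][1]: det = old_det + (v - -3) * C_21
Cofactor C_21 = -1
Want det = 0: 11 + (v - -3) * -1 = 0
  (v - -3) = -11 / -1 = 11
  v = -3 + (11) = 8

Answer: 8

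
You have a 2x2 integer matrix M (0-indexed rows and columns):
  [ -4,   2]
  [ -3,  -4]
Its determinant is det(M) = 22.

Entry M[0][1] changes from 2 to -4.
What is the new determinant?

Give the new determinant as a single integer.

det is linear in row 0: changing M[0][1] by delta changes det by delta * cofactor(0,1).
Cofactor C_01 = (-1)^(0+1) * minor(0,1) = 3
Entry delta = -4 - 2 = -6
Det delta = -6 * 3 = -18
New det = 22 + -18 = 4

Answer: 4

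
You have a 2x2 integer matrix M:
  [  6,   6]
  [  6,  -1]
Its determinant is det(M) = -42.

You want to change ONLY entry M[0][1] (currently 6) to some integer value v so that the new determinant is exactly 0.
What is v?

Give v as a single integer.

Answer: -1

Derivation:
det is linear in entry M[0][1]: det = old_det + (v - 6) * C_01
Cofactor C_01 = -6
Want det = 0: -42 + (v - 6) * -6 = 0
  (v - 6) = 42 / -6 = -7
  v = 6 + (-7) = -1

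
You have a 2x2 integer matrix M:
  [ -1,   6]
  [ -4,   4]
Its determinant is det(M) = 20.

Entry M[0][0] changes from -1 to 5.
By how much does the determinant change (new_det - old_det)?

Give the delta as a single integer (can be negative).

Cofactor C_00 = 4
Entry delta = 5 - -1 = 6
Det delta = entry_delta * cofactor = 6 * 4 = 24

Answer: 24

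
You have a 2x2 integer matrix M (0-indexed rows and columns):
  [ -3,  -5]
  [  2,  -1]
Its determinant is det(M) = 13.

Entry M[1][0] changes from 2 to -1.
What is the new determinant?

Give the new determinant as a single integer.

det is linear in row 1: changing M[1][0] by delta changes det by delta * cofactor(1,0).
Cofactor C_10 = (-1)^(1+0) * minor(1,0) = 5
Entry delta = -1 - 2 = -3
Det delta = -3 * 5 = -15
New det = 13 + -15 = -2

Answer: -2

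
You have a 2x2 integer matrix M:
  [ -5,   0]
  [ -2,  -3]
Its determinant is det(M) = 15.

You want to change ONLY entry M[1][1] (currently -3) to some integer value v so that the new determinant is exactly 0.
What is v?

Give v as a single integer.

Answer: 0

Derivation:
det is linear in entry M[1][1]: det = old_det + (v - -3) * C_11
Cofactor C_11 = -5
Want det = 0: 15 + (v - -3) * -5 = 0
  (v - -3) = -15 / -5 = 3
  v = -3 + (3) = 0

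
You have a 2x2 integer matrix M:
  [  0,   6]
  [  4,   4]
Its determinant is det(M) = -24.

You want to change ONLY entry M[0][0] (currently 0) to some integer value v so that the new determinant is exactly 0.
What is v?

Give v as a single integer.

Answer: 6

Derivation:
det is linear in entry M[0][0]: det = old_det + (v - 0) * C_00
Cofactor C_00 = 4
Want det = 0: -24 + (v - 0) * 4 = 0
  (v - 0) = 24 / 4 = 6
  v = 0 + (6) = 6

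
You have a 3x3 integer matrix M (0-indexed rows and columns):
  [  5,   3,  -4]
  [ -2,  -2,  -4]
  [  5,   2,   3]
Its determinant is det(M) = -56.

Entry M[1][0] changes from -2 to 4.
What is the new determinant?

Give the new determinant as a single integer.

Answer: -158

Derivation:
det is linear in row 1: changing M[1][0] by delta changes det by delta * cofactor(1,0).
Cofactor C_10 = (-1)^(1+0) * minor(1,0) = -17
Entry delta = 4 - -2 = 6
Det delta = 6 * -17 = -102
New det = -56 + -102 = -158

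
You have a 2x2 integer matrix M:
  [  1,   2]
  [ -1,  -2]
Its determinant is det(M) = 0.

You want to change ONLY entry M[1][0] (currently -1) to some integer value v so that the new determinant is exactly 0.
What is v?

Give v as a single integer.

Answer: -1

Derivation:
det is linear in entry M[1][0]: det = old_det + (v - -1) * C_10
Cofactor C_10 = -2
Want det = 0: 0 + (v - -1) * -2 = 0
  (v - -1) = 0 / -2 = 0
  v = -1 + (0) = -1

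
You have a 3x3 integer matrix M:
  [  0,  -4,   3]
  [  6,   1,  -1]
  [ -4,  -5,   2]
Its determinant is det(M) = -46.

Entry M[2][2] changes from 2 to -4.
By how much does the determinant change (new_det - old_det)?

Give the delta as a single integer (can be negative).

Cofactor C_22 = 24
Entry delta = -4 - 2 = -6
Det delta = entry_delta * cofactor = -6 * 24 = -144

Answer: -144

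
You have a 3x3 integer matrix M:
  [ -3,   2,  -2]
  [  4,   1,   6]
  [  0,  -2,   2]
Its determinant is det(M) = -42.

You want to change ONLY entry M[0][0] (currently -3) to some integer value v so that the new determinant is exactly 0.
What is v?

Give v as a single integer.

det is linear in entry M[0][0]: det = old_det + (v - -3) * C_00
Cofactor C_00 = 14
Want det = 0: -42 + (v - -3) * 14 = 0
  (v - -3) = 42 / 14 = 3
  v = -3 + (3) = 0

Answer: 0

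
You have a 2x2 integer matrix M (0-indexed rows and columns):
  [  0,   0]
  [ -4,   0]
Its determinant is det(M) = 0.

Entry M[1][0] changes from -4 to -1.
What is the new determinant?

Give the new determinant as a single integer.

det is linear in row 1: changing M[1][0] by delta changes det by delta * cofactor(1,0).
Cofactor C_10 = (-1)^(1+0) * minor(1,0) = 0
Entry delta = -1 - -4 = 3
Det delta = 3 * 0 = 0
New det = 0 + 0 = 0

Answer: 0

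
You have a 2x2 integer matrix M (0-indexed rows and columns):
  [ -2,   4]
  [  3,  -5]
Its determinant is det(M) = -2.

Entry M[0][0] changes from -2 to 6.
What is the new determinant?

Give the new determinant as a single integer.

det is linear in row 0: changing M[0][0] by delta changes det by delta * cofactor(0,0).
Cofactor C_00 = (-1)^(0+0) * minor(0,0) = -5
Entry delta = 6 - -2 = 8
Det delta = 8 * -5 = -40
New det = -2 + -40 = -42

Answer: -42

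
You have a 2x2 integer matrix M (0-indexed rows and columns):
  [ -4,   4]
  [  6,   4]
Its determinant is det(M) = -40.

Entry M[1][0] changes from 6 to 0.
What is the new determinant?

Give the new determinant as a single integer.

Answer: -16

Derivation:
det is linear in row 1: changing M[1][0] by delta changes det by delta * cofactor(1,0).
Cofactor C_10 = (-1)^(1+0) * minor(1,0) = -4
Entry delta = 0 - 6 = -6
Det delta = -6 * -4 = 24
New det = -40 + 24 = -16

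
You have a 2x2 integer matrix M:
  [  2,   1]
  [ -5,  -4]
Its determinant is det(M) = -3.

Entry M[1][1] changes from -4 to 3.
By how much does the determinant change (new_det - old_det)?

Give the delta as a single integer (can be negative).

Cofactor C_11 = 2
Entry delta = 3 - -4 = 7
Det delta = entry_delta * cofactor = 7 * 2 = 14

Answer: 14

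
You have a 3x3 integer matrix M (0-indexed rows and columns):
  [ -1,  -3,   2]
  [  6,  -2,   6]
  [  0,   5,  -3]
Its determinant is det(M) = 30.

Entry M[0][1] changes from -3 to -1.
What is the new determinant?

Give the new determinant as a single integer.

det is linear in row 0: changing M[0][1] by delta changes det by delta * cofactor(0,1).
Cofactor C_01 = (-1)^(0+1) * minor(0,1) = 18
Entry delta = -1 - -3 = 2
Det delta = 2 * 18 = 36
New det = 30 + 36 = 66

Answer: 66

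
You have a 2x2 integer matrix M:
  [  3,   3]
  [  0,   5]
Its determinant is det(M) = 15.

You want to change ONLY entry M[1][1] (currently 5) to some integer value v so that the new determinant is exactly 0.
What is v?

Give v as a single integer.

det is linear in entry M[1][1]: det = old_det + (v - 5) * C_11
Cofactor C_11 = 3
Want det = 0: 15 + (v - 5) * 3 = 0
  (v - 5) = -15 / 3 = -5
  v = 5 + (-5) = 0

Answer: 0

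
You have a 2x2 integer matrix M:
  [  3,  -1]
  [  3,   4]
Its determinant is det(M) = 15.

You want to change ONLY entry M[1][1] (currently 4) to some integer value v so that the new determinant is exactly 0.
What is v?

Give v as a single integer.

Answer: -1

Derivation:
det is linear in entry M[1][1]: det = old_det + (v - 4) * C_11
Cofactor C_11 = 3
Want det = 0: 15 + (v - 4) * 3 = 0
  (v - 4) = -15 / 3 = -5
  v = 4 + (-5) = -1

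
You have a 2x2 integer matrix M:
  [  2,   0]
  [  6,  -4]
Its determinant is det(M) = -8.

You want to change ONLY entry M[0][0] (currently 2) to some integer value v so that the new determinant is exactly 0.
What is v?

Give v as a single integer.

det is linear in entry M[0][0]: det = old_det + (v - 2) * C_00
Cofactor C_00 = -4
Want det = 0: -8 + (v - 2) * -4 = 0
  (v - 2) = 8 / -4 = -2
  v = 2 + (-2) = 0

Answer: 0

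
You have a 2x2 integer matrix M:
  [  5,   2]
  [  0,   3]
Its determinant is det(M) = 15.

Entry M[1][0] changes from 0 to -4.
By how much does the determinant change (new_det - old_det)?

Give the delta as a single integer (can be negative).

Cofactor C_10 = -2
Entry delta = -4 - 0 = -4
Det delta = entry_delta * cofactor = -4 * -2 = 8

Answer: 8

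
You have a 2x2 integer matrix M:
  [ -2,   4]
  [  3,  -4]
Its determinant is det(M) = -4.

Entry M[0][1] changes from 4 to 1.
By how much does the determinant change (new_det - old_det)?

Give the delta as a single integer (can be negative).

Cofactor C_01 = -3
Entry delta = 1 - 4 = -3
Det delta = entry_delta * cofactor = -3 * -3 = 9

Answer: 9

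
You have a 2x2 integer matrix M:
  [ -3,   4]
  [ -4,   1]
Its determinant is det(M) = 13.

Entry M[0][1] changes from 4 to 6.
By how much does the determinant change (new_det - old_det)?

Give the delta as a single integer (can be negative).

Cofactor C_01 = 4
Entry delta = 6 - 4 = 2
Det delta = entry_delta * cofactor = 2 * 4 = 8

Answer: 8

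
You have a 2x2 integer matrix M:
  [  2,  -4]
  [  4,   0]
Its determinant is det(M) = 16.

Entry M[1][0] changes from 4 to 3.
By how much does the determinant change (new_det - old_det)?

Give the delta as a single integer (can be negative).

Answer: -4

Derivation:
Cofactor C_10 = 4
Entry delta = 3 - 4 = -1
Det delta = entry_delta * cofactor = -1 * 4 = -4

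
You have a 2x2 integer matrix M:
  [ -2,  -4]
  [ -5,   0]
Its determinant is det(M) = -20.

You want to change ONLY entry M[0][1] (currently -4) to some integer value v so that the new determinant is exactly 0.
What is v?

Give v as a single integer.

Answer: 0

Derivation:
det is linear in entry M[0][1]: det = old_det + (v - -4) * C_01
Cofactor C_01 = 5
Want det = 0: -20 + (v - -4) * 5 = 0
  (v - -4) = 20 / 5 = 4
  v = -4 + (4) = 0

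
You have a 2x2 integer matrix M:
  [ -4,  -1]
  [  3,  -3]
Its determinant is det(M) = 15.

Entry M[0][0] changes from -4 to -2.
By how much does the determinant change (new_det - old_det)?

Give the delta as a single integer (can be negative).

Cofactor C_00 = -3
Entry delta = -2 - -4 = 2
Det delta = entry_delta * cofactor = 2 * -3 = -6

Answer: -6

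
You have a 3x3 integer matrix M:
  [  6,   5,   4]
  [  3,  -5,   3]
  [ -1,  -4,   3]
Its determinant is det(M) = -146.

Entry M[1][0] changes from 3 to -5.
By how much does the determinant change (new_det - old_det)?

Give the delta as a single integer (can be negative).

Cofactor C_10 = -31
Entry delta = -5 - 3 = -8
Det delta = entry_delta * cofactor = -8 * -31 = 248

Answer: 248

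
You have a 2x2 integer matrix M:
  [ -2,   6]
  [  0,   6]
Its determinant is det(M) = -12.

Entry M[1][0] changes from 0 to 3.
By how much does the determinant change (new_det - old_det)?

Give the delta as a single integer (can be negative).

Cofactor C_10 = -6
Entry delta = 3 - 0 = 3
Det delta = entry_delta * cofactor = 3 * -6 = -18

Answer: -18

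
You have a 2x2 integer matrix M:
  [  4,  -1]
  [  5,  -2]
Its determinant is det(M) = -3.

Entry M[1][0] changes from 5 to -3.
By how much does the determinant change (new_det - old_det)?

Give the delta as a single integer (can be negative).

Cofactor C_10 = 1
Entry delta = -3 - 5 = -8
Det delta = entry_delta * cofactor = -8 * 1 = -8

Answer: -8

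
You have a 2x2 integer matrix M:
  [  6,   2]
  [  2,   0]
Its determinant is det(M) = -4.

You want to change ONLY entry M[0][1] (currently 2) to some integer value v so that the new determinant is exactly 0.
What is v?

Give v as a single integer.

Answer: 0

Derivation:
det is linear in entry M[0][1]: det = old_det + (v - 2) * C_01
Cofactor C_01 = -2
Want det = 0: -4 + (v - 2) * -2 = 0
  (v - 2) = 4 / -2 = -2
  v = 2 + (-2) = 0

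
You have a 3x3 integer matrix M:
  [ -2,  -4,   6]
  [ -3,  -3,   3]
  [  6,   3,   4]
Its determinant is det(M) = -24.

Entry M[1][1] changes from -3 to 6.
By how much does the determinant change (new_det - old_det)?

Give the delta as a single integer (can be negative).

Cofactor C_11 = -44
Entry delta = 6 - -3 = 9
Det delta = entry_delta * cofactor = 9 * -44 = -396

Answer: -396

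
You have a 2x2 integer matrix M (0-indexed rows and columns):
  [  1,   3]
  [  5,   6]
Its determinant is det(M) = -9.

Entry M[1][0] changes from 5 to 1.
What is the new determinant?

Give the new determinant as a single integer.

det is linear in row 1: changing M[1][0] by delta changes det by delta * cofactor(1,0).
Cofactor C_10 = (-1)^(1+0) * minor(1,0) = -3
Entry delta = 1 - 5 = -4
Det delta = -4 * -3 = 12
New det = -9 + 12 = 3

Answer: 3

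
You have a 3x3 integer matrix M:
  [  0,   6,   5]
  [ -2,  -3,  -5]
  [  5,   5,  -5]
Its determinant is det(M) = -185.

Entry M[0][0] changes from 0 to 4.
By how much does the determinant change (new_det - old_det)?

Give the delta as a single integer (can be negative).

Cofactor C_00 = 40
Entry delta = 4 - 0 = 4
Det delta = entry_delta * cofactor = 4 * 40 = 160

Answer: 160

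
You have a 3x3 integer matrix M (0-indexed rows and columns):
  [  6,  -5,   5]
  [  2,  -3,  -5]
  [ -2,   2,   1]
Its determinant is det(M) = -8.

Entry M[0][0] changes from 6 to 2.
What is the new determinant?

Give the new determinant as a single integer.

det is linear in row 0: changing M[0][0] by delta changes det by delta * cofactor(0,0).
Cofactor C_00 = (-1)^(0+0) * minor(0,0) = 7
Entry delta = 2 - 6 = -4
Det delta = -4 * 7 = -28
New det = -8 + -28 = -36

Answer: -36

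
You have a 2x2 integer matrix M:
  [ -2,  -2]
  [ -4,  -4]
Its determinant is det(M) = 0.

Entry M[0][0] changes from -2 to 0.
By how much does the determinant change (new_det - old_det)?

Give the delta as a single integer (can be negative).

Cofactor C_00 = -4
Entry delta = 0 - -2 = 2
Det delta = entry_delta * cofactor = 2 * -4 = -8

Answer: -8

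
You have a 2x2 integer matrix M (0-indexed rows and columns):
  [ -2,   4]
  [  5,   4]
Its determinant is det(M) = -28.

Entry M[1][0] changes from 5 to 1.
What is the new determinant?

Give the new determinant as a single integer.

det is linear in row 1: changing M[1][0] by delta changes det by delta * cofactor(1,0).
Cofactor C_10 = (-1)^(1+0) * minor(1,0) = -4
Entry delta = 1 - 5 = -4
Det delta = -4 * -4 = 16
New det = -28 + 16 = -12

Answer: -12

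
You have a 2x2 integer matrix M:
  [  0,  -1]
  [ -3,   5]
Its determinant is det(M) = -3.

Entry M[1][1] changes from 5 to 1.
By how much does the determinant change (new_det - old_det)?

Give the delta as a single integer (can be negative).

Cofactor C_11 = 0
Entry delta = 1 - 5 = -4
Det delta = entry_delta * cofactor = -4 * 0 = 0

Answer: 0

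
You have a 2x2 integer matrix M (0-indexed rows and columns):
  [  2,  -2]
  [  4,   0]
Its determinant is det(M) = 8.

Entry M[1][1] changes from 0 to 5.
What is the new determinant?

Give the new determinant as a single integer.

Answer: 18

Derivation:
det is linear in row 1: changing M[1][1] by delta changes det by delta * cofactor(1,1).
Cofactor C_11 = (-1)^(1+1) * minor(1,1) = 2
Entry delta = 5 - 0 = 5
Det delta = 5 * 2 = 10
New det = 8 + 10 = 18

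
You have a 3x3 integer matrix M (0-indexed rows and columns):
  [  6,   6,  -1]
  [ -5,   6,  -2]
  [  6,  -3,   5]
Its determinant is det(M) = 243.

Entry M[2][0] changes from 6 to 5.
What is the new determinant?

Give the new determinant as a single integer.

det is linear in row 2: changing M[2][0] by delta changes det by delta * cofactor(2,0).
Cofactor C_20 = (-1)^(2+0) * minor(2,0) = -6
Entry delta = 5 - 6 = -1
Det delta = -1 * -6 = 6
New det = 243 + 6 = 249

Answer: 249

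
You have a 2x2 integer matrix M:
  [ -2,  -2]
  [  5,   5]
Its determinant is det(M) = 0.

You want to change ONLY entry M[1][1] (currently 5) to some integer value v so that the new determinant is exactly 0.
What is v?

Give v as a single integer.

det is linear in entry M[1][1]: det = old_det + (v - 5) * C_11
Cofactor C_11 = -2
Want det = 0: 0 + (v - 5) * -2 = 0
  (v - 5) = 0 / -2 = 0
  v = 5 + (0) = 5

Answer: 5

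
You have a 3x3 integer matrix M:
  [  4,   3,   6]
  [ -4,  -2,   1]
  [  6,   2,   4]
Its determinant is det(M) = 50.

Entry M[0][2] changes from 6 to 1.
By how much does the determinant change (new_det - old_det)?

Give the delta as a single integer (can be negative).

Cofactor C_02 = 4
Entry delta = 1 - 6 = -5
Det delta = entry_delta * cofactor = -5 * 4 = -20

Answer: -20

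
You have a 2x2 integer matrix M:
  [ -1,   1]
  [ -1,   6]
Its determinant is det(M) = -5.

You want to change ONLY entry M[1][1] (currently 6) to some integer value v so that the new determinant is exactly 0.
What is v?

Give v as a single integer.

Answer: 1

Derivation:
det is linear in entry M[1][1]: det = old_det + (v - 6) * C_11
Cofactor C_11 = -1
Want det = 0: -5 + (v - 6) * -1 = 0
  (v - 6) = 5 / -1 = -5
  v = 6 + (-5) = 1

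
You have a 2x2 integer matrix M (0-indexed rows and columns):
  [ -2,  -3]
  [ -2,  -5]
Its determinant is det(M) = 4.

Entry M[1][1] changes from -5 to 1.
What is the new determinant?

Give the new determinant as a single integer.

Answer: -8

Derivation:
det is linear in row 1: changing M[1][1] by delta changes det by delta * cofactor(1,1).
Cofactor C_11 = (-1)^(1+1) * minor(1,1) = -2
Entry delta = 1 - -5 = 6
Det delta = 6 * -2 = -12
New det = 4 + -12 = -8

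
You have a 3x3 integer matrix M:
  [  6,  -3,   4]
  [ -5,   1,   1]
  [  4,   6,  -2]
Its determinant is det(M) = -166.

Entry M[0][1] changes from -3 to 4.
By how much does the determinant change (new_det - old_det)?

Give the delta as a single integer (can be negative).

Cofactor C_01 = -6
Entry delta = 4 - -3 = 7
Det delta = entry_delta * cofactor = 7 * -6 = -42

Answer: -42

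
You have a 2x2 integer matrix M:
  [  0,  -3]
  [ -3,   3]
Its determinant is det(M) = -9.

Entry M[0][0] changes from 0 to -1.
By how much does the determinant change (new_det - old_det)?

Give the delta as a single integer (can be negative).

Answer: -3

Derivation:
Cofactor C_00 = 3
Entry delta = -1 - 0 = -1
Det delta = entry_delta * cofactor = -1 * 3 = -3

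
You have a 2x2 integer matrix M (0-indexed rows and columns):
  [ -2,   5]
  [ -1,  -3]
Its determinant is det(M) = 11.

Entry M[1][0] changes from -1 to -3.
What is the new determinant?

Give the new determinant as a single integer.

Answer: 21

Derivation:
det is linear in row 1: changing M[1][0] by delta changes det by delta * cofactor(1,0).
Cofactor C_10 = (-1)^(1+0) * minor(1,0) = -5
Entry delta = -3 - -1 = -2
Det delta = -2 * -5 = 10
New det = 11 + 10 = 21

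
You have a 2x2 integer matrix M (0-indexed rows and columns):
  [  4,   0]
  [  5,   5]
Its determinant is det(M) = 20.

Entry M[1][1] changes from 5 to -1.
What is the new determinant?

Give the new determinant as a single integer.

Answer: -4

Derivation:
det is linear in row 1: changing M[1][1] by delta changes det by delta * cofactor(1,1).
Cofactor C_11 = (-1)^(1+1) * minor(1,1) = 4
Entry delta = -1 - 5 = -6
Det delta = -6 * 4 = -24
New det = 20 + -24 = -4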